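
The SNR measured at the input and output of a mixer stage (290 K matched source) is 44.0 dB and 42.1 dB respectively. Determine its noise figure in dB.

1.9 dB

NF (dB) = SNR_in(dB) − SNR_out(dB) when the source is at T₀
NF = 44.0 − 42.1 = 1.9 dB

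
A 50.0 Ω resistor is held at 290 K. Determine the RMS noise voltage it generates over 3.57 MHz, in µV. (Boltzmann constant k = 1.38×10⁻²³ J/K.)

V_n = √(4kTRB)
4kTRB = 4 × 1.38×10⁻²³ × 290 × 5.00×10¹ × 3.57×10⁶ = 2.86×10⁻¹² V²
V_n = √(2.86×10⁻¹²) = 1.69×10⁻⁶ V = 1.69 µV

1.69 µV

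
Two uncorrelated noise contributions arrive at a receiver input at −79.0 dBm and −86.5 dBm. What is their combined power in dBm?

Convert to linear, add, convert back:
P₁ = 1.26×10⁻¹¹ W, P₂ = 2.24×10⁻¹² W
P_tot = 1.48×10⁻¹¹ W → 10 log₁₀(P_tot / 10⁻³) = −78.3 dBm

−78.3 dBm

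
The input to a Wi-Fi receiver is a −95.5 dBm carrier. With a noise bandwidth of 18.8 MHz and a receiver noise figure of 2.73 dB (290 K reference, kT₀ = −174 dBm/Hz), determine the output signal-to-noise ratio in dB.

Noise floor: N = −174 + 10 log₁₀(B) + NF
10 log₁₀(1.88×10⁷) = 72.74 dB
N = −174 + 72.74 + 2.73 = −98.53 dBm
SNR = P_sig − N = −95.5 − (−98.53) = 3.03 dB → 3.0 dB

3.0 dB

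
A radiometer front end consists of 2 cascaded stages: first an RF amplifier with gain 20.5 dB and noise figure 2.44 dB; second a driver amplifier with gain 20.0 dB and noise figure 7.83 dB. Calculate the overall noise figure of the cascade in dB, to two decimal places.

2.55 dB

Convert to linear (a loss of L dB is a gain of −L dB): F_i = 10^(NF_i/10), G_i = 10^(G_i,dB/10)
  Stage 1: F_1 = 10^(2.44/10) = 1.754, G_1 = 10^(20.5/10) = 112.2
  Stage 2: F_2 = 10^(7.83/10) = 6.067, G_2 = 10^(20.0/10) = 100.0
Friis cascade:
  F = 1.754 + (6.067 − 1)/112.2 = 1.799
NF = 10 log₁₀(1.799) = 2.55 dB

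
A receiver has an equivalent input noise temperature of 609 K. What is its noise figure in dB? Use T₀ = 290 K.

4.91 dB

F = 1 + T_e/T₀ = 1 + 609/290 = 3.1
NF = 10 log₁₀(3.1) = 4.91 dB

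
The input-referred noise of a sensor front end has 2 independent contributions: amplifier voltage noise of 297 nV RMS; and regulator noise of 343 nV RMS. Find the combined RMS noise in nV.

Uncorrelated sources add in power (mean-square): V_tot = √(ΣV_i²)
V_tot = √[(2.97×10⁻⁷)² + (3.43×10⁻⁷)²] = 4.54×10⁻⁷ V = 454 nV

454 nV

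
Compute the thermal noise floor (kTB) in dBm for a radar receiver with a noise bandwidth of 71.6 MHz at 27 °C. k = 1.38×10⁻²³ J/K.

−95.3 dBm

T = 27 °C + 273.15 = 300.15 K
P_n = kTB = 1.38×10⁻²³ × 300.15 × 7.16×10⁷ = 2.97×10⁻¹³ W
In dBm: 10 log₁₀(2.97×10⁻¹³ / 10⁻³) = −95.3 dBm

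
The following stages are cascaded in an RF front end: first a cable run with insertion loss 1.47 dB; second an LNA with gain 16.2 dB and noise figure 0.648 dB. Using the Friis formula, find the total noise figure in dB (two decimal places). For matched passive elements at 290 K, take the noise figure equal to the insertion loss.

2.12 dB

Convert to linear (a loss of L dB is a gain of −L dB): F_i = 10^(NF_i/10), G_i = 10^(G_i,dB/10)
  Stage 1: F_1 = 10^(1.47/10) = 1.403, G_1 = 10^(−1.47/10) = 0.7129
  Stage 2: F_2 = 10^(0.648/10) = 1.161, G_2 = 10^(16.2/10) = 41.69
Friis cascade:
  F = 1.403 + (1.161 − 1)/0.7129 = 1.629
NF = 10 log₁₀(1.629) = 2.12 dB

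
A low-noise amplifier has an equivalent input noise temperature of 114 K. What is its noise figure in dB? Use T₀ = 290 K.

F = 1 + T_e/T₀ = 1 + 114/290 = 1.3931
NF = 10 log₁₀(1.3931) = 1.44 dB

1.44 dB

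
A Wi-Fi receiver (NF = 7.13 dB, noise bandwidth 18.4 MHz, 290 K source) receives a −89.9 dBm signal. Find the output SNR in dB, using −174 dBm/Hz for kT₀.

Noise floor: N = −174 + 10 log₁₀(B) + NF
10 log₁₀(1.84×10⁷) = 72.65 dB
N = −174 + 72.65 + 7.13 = −94.22 dBm
SNR = P_sig − N = −89.9 − (−94.22) = 4.32 dB → 4.3 dB

4.3 dB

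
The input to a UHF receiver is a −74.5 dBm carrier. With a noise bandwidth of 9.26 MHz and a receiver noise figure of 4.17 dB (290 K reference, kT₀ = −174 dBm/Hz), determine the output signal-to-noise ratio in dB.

25.7 dB

Noise floor: N = −174 + 10 log₁₀(B) + NF
10 log₁₀(9.26×10⁶) = 69.67 dB
N = −174 + 69.67 + 4.17 = −100.16 dBm
SNR = P_sig − N = −74.5 − (−100.16) = 25.66 dB → 25.7 dB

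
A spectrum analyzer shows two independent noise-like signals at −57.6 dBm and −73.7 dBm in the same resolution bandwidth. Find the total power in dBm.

−57.5 dBm

Convert to linear, add, convert back:
P₁ = 1.74×10⁻⁹ W, P₂ = 4.27×10⁻¹¹ W
P_tot = 1.78×10⁻⁹ W → 10 log₁₀(P_tot / 10⁻³) = −57.5 dBm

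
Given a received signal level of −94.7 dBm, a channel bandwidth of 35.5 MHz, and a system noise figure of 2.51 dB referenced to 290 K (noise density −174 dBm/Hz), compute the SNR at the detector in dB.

1.3 dB

Noise floor: N = −174 + 10 log₁₀(B) + NF
10 log₁₀(3.55×10⁷) = 75.5 dB
N = −174 + 75.5 + 2.51 = −95.99 dBm
SNR = P_sig − N = −94.7 − (−95.99) = 1.29 dB → 1.3 dB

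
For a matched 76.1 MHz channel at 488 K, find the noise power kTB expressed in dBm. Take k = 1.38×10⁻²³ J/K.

P_n = kTB = 1.38×10⁻²³ × 488 × 7.61×10⁷ = 5.12×10⁻¹³ W
In dBm: 10 log₁₀(5.12×10⁻¹³ / 10⁻³) = −92.9 dBm

−92.9 dBm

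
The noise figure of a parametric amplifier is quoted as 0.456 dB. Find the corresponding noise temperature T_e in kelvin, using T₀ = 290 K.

32.1 K

F = 10^(0.456/10) = 1.11071
T_e = (F − 1)·T₀ = (1.11071 − 1) × 290 = 32.1 K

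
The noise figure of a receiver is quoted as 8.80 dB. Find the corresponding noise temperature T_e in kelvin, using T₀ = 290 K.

1910 K

F = 10^(8.80/10) = 7.58578
T_e = (F − 1)·T₀ = (7.58578 − 1) × 290 = 1910 K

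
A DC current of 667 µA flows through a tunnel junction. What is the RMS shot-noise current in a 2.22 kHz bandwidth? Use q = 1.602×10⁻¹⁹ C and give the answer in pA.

I_n = √(2qI·B)
2qI·B = 2 × 1.602×10⁻¹⁹ × 6.67×10⁻⁴ × 2.22×10³ = 4.74×10⁻¹⁹ A²
I_n = √(4.74×10⁻¹⁹) = 6.89×10⁻¹⁰ A = 689 pA

689 pA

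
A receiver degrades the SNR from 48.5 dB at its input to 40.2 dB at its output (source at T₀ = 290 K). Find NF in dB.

NF (dB) = SNR_in(dB) − SNR_out(dB) when the source is at T₀
NF = 48.5 − 40.2 = 8.3 dB

8.3 dB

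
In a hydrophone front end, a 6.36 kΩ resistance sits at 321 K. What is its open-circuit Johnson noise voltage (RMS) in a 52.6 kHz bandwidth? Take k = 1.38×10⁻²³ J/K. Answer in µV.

V_n = √(4kTRB)
4kTRB = 4 × 1.38×10⁻²³ × 321 × 6.36×10³ × 5.26×10⁴ = 5.93×10⁻¹² V²
V_n = √(5.93×10⁻¹²) = 2.43×10⁻⁶ V = 2.43 µV

2.43 µV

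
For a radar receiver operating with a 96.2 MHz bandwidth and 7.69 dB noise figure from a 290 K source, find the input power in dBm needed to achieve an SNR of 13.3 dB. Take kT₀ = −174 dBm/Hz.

−73.2 dBm

Sensitivity = −174 + 10 log₁₀(B) + NF + SNR_min
= −174 + 79.83 + 7.69 + 13.3
= −73.18 dBm → −73.2 dBm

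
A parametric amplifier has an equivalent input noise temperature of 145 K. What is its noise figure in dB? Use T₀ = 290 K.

1.76 dB

F = 1 + T_e/T₀ = 1 + 145/290 = 1.5
NF = 10 log₁₀(1.5) = 1.76 dB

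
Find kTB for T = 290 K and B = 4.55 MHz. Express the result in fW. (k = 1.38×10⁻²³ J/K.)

P_n = kTB = 1.38×10⁻²³ × 290 × 4.55×10⁶ = 1.82×10⁻¹⁴ W = 18.2 fW

18.2 fW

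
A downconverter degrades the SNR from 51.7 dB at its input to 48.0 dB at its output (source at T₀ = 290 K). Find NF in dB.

NF (dB) = SNR_in(dB) − SNR_out(dB) when the source is at T₀
NF = 51.7 − 48.0 = 3.7 dB

3.7 dB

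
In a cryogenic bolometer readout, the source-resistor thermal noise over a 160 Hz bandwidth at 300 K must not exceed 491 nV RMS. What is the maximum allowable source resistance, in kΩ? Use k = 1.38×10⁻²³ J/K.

91.0 kΩ

Johnson–Nyquist: V_n = √(4kTRB) ⇒ R = V_n² / (4kTB)
4kTB = 4 × 1.38×10⁻²³ × 300 × 1.60×10² = 2.65×10⁻¹⁸
R = (4.91×10⁻⁷)² / 2.65×10⁻¹⁸ = 9.10×10⁴ Ω = 91.0 kΩ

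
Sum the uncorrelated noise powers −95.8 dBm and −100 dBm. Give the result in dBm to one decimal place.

−94.4 dBm

Convert to linear, add, convert back:
P₁ = 2.63×10⁻¹³ W, P₂ = 1.00×10⁻¹³ W
P_tot = 3.63×10⁻¹³ W → 10 log₁₀(P_tot / 10⁻³) = −94.4 dBm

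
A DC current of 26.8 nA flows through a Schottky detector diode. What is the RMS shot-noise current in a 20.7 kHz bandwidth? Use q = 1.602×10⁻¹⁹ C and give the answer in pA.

13.3 pA

I_n = √(2qI·B)
2qI·B = 2 × 1.602×10⁻¹⁹ × 2.68×10⁻⁸ × 2.07×10⁴ = 1.78×10⁻²² A²
I_n = √(1.78×10⁻²²) = 1.33×10⁻¹¹ A = 13.3 pA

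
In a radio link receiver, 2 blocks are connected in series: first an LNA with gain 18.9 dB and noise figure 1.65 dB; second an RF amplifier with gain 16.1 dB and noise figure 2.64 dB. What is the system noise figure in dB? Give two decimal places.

1.68 dB

Convert to linear (a loss of L dB is a gain of −L dB): F_i = 10^(NF_i/10), G_i = 10^(G_i,dB/10)
  Stage 1: F_1 = 10^(1.65/10) = 1.462, G_1 = 10^(18.9/10) = 77.62
  Stage 2: F_2 = 10^(2.64/10) = 1.837, G_2 = 10^(16.1/10) = 40.74
Friis cascade:
  F = 1.462 + (1.837 − 1)/77.62 = 1.473
NF = 10 log₁₀(1.473) = 1.68 dB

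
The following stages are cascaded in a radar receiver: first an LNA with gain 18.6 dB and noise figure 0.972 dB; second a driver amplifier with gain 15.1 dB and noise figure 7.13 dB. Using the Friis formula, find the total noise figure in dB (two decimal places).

1.17 dB

Convert to linear (a loss of L dB is a gain of −L dB): F_i = 10^(NF_i/10), G_i = 10^(G_i,dB/10)
  Stage 1: F_1 = 10^(0.972/10) = 1.251, G_1 = 10^(18.6/10) = 72.44
  Stage 2: F_2 = 10^(7.13/10) = 5.164, G_2 = 10^(15.1/10) = 32.36
Friis cascade:
  F = 1.251 + (5.164 − 1)/72.44 = 1.308
NF = 10 log₁₀(1.308) = 1.17 dB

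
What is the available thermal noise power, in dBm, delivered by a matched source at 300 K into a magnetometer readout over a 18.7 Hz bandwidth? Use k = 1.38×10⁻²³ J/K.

P_n = kTB = 1.38×10⁻²³ × 300 × 1.87×10¹ = 7.74×10⁻²⁰ W
In dBm: 10 log₁₀(7.74×10⁻²⁰ / 10⁻³) = −161.1 dBm

−161.1 dBm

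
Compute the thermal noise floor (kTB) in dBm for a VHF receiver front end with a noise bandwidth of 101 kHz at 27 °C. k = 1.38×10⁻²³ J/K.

−123.8 dBm

T = 27 °C + 273.15 = 300.15 K
P_n = kTB = 1.38×10⁻²³ × 300.15 × 1.01×10⁵ = 4.18×10⁻¹⁶ W
In dBm: 10 log₁₀(4.18×10⁻¹⁶ / 10⁻³) = −123.8 dBm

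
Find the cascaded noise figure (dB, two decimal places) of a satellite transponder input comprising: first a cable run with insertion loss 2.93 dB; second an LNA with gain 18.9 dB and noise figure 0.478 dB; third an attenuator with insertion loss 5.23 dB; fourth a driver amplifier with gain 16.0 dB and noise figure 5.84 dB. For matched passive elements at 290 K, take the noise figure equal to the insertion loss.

3.96 dB

Convert to linear (a loss of L dB is a gain of −L dB): F_i = 10^(NF_i/10), G_i = 10^(G_i,dB/10)
  Stage 1: F_1 = 10^(2.93/10) = 1.963, G_1 = 10^(−2.93/10) = 0.5093
  Stage 2: F_2 = 10^(0.478/10) = 1.116, G_2 = 10^(18.9/10) = 77.62
  Stage 3: F_3 = 10^(5.23/10) = 3.334, G_3 = 10^(−5.23/10) = 0.2999
  Stage 4: F_4 = 10^(5.84/10) = 3.837, G_4 = 10^(16.0/10) = 39.81
Friis cascade:
  F = 1.963 + (1.116 − 1)/0.5093 + (3.334 − 1)/39.54 + (3.837 − 1)/11.86 = 2.490
NF = 10 log₁₀(2.490) = 3.96 dB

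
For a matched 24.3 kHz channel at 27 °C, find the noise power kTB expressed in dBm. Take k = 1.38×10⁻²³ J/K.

T = 27 °C + 273.15 = 300.15 K
P_n = kTB = 1.38×10⁻²³ × 300.15 × 2.43×10⁴ = 1.01×10⁻¹⁶ W
In dBm: 10 log₁₀(1.01×10⁻¹⁶ / 10⁻³) = −130.0 dBm

−130.0 dBm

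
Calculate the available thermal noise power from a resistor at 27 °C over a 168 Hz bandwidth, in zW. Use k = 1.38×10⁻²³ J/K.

T = 27 °C + 273.15 = 300.15 K
P_n = kTB = 1.38×10⁻²³ × 300.15 × 1.68×10² = 6.96×10⁻¹⁹ W = 696 zW

696 zW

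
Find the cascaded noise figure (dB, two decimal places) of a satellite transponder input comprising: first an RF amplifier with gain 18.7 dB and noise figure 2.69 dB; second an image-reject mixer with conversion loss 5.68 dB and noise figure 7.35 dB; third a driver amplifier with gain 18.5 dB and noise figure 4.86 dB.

3.05 dB

Convert to linear (a loss of L dB is a gain of −L dB): F_i = 10^(NF_i/10), G_i = 10^(G_i,dB/10)
  Stage 1: F_1 = 10^(2.69/10) = 1.858, G_1 = 10^(18.7/10) = 74.13
  Stage 2: F_2 = 10^(7.35/10) = 5.433, G_2 = 10^(−5.68/10) = 0.2704
  Stage 3: F_3 = 10^(4.86/10) = 3.062, G_3 = 10^(18.5/10) = 70.79
Friis cascade:
  F = 1.858 + (5.433 − 1)/74.13 + (3.062 − 1)/20.04 = 2.020
NF = 10 log₁₀(2.020) = 3.05 dB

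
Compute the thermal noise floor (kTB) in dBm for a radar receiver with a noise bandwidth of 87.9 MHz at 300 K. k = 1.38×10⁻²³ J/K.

−94.4 dBm

P_n = kTB = 1.38×10⁻²³ × 300 × 8.79×10⁷ = 3.64×10⁻¹³ W
In dBm: 10 log₁₀(3.64×10⁻¹³ / 10⁻³) = −94.4 dBm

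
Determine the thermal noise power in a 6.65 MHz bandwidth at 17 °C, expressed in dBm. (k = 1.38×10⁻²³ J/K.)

−105.7 dBm

T = 17 °C + 273.15 = 290.15 K
P_n = kTB = 1.38×10⁻²³ × 290.15 × 6.65×10⁶ = 2.66×10⁻¹⁴ W
In dBm: 10 log₁₀(2.66×10⁻¹⁴ / 10⁻³) = −105.7 dBm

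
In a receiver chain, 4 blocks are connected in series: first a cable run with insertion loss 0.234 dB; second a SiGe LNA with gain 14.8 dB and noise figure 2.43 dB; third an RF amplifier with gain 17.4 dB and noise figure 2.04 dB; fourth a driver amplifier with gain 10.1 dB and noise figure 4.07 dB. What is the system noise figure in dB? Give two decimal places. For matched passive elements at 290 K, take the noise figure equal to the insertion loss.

Convert to linear (a loss of L dB is a gain of −L dB): F_i = 10^(NF_i/10), G_i = 10^(G_i,dB/10)
  Stage 1: F_1 = 10^(0.234/10) = 1.055, G_1 = 10^(−0.234/10) = 0.9475
  Stage 2: F_2 = 10^(2.43/10) = 1.750, G_2 = 10^(14.8/10) = 30.20
  Stage 3: F_3 = 10^(2.04/10) = 1.600, G_3 = 10^(17.4/10) = 54.95
  Stage 4: F_4 = 10^(4.07/10) = 2.553, G_4 = 10^(10.1/10) = 10.23
Friis cascade:
  F = 1.055 + (1.750 − 1)/0.9475 + (1.600 − 1)/28.62 + (2.553 − 1)/1573 = 1.869
NF = 10 log₁₀(1.869) = 2.72 dB

2.72 dB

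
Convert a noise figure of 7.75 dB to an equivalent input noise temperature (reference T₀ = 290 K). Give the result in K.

F = 10^(7.75/10) = 5.95662
T_e = (F − 1)·T₀ = (5.95662 − 1) × 290 = 1437 K

1437 K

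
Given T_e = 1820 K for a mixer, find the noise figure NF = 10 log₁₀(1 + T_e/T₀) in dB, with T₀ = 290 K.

F = 1 + T_e/T₀ = 1 + 1820/290 = 7.27586
NF = 10 log₁₀(7.27586) = 8.62 dB

8.62 dB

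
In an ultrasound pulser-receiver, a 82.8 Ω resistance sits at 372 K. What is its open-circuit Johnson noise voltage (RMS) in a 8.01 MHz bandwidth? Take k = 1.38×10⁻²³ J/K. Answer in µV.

3.69 µV

V_n = √(4kTRB)
4kTRB = 4 × 1.38×10⁻²³ × 372 × 8.28×10¹ × 8.01×10⁶ = 1.36×10⁻¹¹ V²
V_n = √(1.36×10⁻¹¹) = 3.69×10⁻⁶ V = 3.69 µV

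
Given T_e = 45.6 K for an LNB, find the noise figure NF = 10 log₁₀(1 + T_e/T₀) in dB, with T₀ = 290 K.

F = 1 + T_e/T₀ = 1 + 45.6/290 = 1.15724
NF = 10 log₁₀(1.15724) = 0.634 dB

0.634 dB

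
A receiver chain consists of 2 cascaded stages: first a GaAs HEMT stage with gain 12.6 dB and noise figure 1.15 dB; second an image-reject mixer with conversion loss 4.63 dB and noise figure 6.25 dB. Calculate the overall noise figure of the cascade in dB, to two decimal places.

1.70 dB

Convert to linear (a loss of L dB is a gain of −L dB): F_i = 10^(NF_i/10), G_i = 10^(G_i,dB/10)
  Stage 1: F_1 = 10^(1.15/10) = 1.303, G_1 = 10^(12.6/10) = 18.20
  Stage 2: F_2 = 10^(6.25/10) = 4.217, G_2 = 10^(−4.63/10) = 0.3443
Friis cascade:
  F = 1.303 + (4.217 − 1)/18.20 = 1.480
NF = 10 log₁₀(1.480) = 1.70 dB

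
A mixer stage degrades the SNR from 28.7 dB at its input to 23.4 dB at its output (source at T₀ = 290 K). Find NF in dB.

NF (dB) = SNR_in(dB) − SNR_out(dB) when the source is at T₀
NF = 28.7 − 23.4 = 5.3 dB

5.3 dB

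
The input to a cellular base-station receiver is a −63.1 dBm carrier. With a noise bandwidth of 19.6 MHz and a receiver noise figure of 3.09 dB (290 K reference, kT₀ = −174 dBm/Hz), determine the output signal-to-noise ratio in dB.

Noise floor: N = −174 + 10 log₁₀(B) + NF
10 log₁₀(1.96×10⁷) = 72.92 dB
N = −174 + 72.92 + 3.09 = −97.99 dBm
SNR = P_sig − N = −63.1 − (−97.99) = 34.89 dB → 34.9 dB

34.9 dB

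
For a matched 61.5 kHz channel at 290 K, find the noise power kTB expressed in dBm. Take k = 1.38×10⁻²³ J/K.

−126.1 dBm

P_n = kTB = 1.38×10⁻²³ × 290 × 6.15×10⁴ = 2.46×10⁻¹⁶ W
In dBm: 10 log₁₀(2.46×10⁻¹⁶ / 10⁻³) = −126.1 dBm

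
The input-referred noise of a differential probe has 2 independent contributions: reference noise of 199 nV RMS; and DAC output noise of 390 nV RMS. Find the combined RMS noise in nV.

438 nV

Uncorrelated sources add in power (mean-square): V_tot = √(ΣV_i²)
V_tot = √[(1.99×10⁻⁷)² + (3.90×10⁻⁷)²] = 4.38×10⁻⁷ V = 438 nV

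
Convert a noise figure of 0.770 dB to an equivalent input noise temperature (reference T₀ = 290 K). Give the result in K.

F = 10^(0.770/10) = 1.19399
T_e = (F − 1)·T₀ = (1.19399 − 1) × 290 = 56.3 K

56.3 K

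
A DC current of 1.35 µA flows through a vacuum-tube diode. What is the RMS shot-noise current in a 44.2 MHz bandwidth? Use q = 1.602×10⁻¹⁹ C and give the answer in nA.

4.37 nA

I_n = √(2qI·B)
2qI·B = 2 × 1.602×10⁻¹⁹ × 1.35×10⁻⁶ × 4.42×10⁷ = 1.91×10⁻¹⁷ A²
I_n = √(1.91×10⁻¹⁷) = 4.37×10⁻⁹ A = 4.37 nA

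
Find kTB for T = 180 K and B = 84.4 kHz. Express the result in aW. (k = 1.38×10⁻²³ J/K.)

210 aW

P_n = kTB = 1.38×10⁻²³ × 180 × 8.44×10⁴ = 2.10×10⁻¹⁶ W = 210 aW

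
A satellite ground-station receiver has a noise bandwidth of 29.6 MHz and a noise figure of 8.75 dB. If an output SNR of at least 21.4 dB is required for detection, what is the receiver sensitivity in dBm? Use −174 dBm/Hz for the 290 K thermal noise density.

Sensitivity = −174 + 10 log₁₀(B) + NF + SNR_min
= −174 + 74.71 + 8.75 + 21.4
= −69.14 dBm → −69.1 dBm

−69.1 dBm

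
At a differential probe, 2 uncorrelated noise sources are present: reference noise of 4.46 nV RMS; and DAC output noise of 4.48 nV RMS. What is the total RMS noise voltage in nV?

Uncorrelated sources add in power (mean-square): V_tot = √(ΣV_i²)
V_tot = √[(4.46×10⁻⁹)² + (4.48×10⁻⁹)²] = 6.32×10⁻⁹ V = 6.32 nV

6.32 nV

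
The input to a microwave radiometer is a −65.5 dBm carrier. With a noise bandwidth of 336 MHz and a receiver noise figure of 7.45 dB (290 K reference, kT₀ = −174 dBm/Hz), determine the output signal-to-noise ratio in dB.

Noise floor: N = −174 + 10 log₁₀(B) + NF
10 log₁₀(3.36×10⁸) = 85.26 dB
N = −174 + 85.26 + 7.45 = −81.29 dBm
SNR = P_sig − N = −65.5 − (−81.29) = 15.79 dB → 15.8 dB

15.8 dB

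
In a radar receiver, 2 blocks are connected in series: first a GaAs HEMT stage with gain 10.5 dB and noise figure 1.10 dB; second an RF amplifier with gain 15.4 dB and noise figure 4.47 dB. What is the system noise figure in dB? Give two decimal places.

1.61 dB

Convert to linear (a loss of L dB is a gain of −L dB): F_i = 10^(NF_i/10), G_i = 10^(G_i,dB/10)
  Stage 1: F_1 = 10^(1.10/10) = 1.288, G_1 = 10^(10.5/10) = 11.22
  Stage 2: F_2 = 10^(4.47/10) = 2.799, G_2 = 10^(15.4/10) = 34.67
Friis cascade:
  F = 1.288 + (2.799 − 1)/11.22 = 1.449
NF = 10 log₁₀(1.449) = 1.61 dB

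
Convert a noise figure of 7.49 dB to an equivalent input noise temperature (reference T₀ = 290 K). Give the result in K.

F = 10^(7.49/10) = 5.61048
T_e = (F − 1)·T₀ = (5.61048 − 1) × 290 = 1337 K

1337 K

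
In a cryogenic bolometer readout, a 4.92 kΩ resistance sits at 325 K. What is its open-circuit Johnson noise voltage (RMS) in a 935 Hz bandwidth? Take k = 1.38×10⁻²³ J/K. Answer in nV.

287 nV

V_n = √(4kTRB)
4kTRB = 4 × 1.38×10⁻²³ × 325 × 4.92×10³ × 9.35×10² = 8.25×10⁻¹⁴ V²
V_n = √(8.25×10⁻¹⁴) = 2.87×10⁻⁷ V = 287 nV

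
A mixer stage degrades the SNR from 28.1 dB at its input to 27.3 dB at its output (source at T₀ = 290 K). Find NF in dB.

0.8 dB

NF (dB) = SNR_in(dB) − SNR_out(dB) when the source is at T₀
NF = 28.1 − 27.3 = 0.8 dB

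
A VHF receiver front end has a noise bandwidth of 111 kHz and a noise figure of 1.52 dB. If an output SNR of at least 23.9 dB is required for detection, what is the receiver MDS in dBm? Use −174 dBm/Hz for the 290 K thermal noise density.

Sensitivity = −174 + 10 log₁₀(B) + NF + SNR_min
= −174 + 50.45 + 1.52 + 23.9
= −98.13 dBm → −98.1 dBm

−98.1 dBm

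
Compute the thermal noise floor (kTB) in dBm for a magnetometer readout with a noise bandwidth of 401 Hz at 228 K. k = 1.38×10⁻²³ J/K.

−149.0 dBm

P_n = kTB = 1.38×10⁻²³ × 228 × 4.01×10² = 1.26×10⁻¹⁸ W
In dBm: 10 log₁₀(1.26×10⁻¹⁸ / 10⁻³) = −149.0 dBm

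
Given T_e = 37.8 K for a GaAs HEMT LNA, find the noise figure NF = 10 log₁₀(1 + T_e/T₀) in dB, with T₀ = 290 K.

0.532 dB

F = 1 + T_e/T₀ = 1 + 37.8/290 = 1.13034
NF = 10 log₁₀(1.13034) = 0.532 dB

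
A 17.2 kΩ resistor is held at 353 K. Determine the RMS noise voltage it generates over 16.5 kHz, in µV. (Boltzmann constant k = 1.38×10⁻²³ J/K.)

V_n = √(4kTRB)
4kTRB = 4 × 1.38×10⁻²³ × 353 × 1.72×10⁴ × 1.65×10⁴ = 5.53×10⁻¹² V²
V_n = √(5.53×10⁻¹²) = 2.35×10⁻⁶ V = 2.35 µV

2.35 µV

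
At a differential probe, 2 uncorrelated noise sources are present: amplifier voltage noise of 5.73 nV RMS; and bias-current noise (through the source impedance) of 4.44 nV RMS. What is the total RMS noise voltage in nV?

Uncorrelated sources add in power (mean-square): V_tot = √(ΣV_i²)
V_tot = √[(5.73×10⁻⁹)² + (4.44×10⁻⁹)²] = 7.25×10⁻⁹ V = 7.25 nV

7.25 nV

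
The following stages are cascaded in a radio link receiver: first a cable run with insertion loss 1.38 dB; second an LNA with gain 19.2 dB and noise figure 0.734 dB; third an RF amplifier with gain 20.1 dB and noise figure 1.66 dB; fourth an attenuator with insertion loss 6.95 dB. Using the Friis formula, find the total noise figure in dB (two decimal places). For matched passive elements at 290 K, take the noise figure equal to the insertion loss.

2.14 dB

Convert to linear (a loss of L dB is a gain of −L dB): F_i = 10^(NF_i/10), G_i = 10^(G_i,dB/10)
  Stage 1: F_1 = 10^(1.38/10) = 1.374, G_1 = 10^(−1.38/10) = 0.7278
  Stage 2: F_2 = 10^(0.734/10) = 1.184, G_2 = 10^(19.2/10) = 83.18
  Stage 3: F_3 = 10^(1.66/10) = 1.466, G_3 = 10^(20.1/10) = 102.3
  Stage 4: F_4 = 10^(6.95/10) = 4.955, G_4 = 10^(−6.95/10) = 0.2018
Friis cascade:
  F = 1.374 + (1.184 − 1)/0.7278 + (1.466 − 1)/60.53 + (4.955 − 1)/6194 = 1.635
NF = 10 log₁₀(1.635) = 2.14 dB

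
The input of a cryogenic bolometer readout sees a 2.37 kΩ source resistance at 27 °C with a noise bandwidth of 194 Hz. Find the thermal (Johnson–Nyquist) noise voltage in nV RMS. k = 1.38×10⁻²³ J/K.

87.3 nV

T = 27 °C + 273.15 = 300.15 K
V_n = √(4kTRB)
4kTRB = 4 × 1.38×10⁻²³ × 300.15 × 2.37×10³ × 1.94×10² = 7.62×10⁻¹⁵ V²
V_n = √(7.62×10⁻¹⁵) = 8.73×10⁻⁸ V = 87.3 nV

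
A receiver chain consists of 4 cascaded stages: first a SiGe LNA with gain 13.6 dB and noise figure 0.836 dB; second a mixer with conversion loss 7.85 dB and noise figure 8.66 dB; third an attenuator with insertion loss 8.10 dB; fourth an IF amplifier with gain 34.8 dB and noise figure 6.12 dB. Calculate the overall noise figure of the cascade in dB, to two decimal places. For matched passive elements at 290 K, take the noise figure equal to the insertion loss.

9.17 dB

Convert to linear (a loss of L dB is a gain of −L dB): F_i = 10^(NF_i/10), G_i = 10^(G_i,dB/10)
  Stage 1: F_1 = 10^(0.836/10) = 1.212, G_1 = 10^(13.6/10) = 22.91
  Stage 2: F_2 = 10^(8.66/10) = 7.345, G_2 = 10^(−7.85/10) = 0.1641
  Stage 3: F_3 = 10^(8.10/10) = 6.457, G_3 = 10^(−8.10/10) = 0.1549
  Stage 4: F_4 = 10^(6.12/10) = 4.093, G_4 = 10^(34.8/10) = 3020
Friis cascade:
  F = 1.212 + (7.345 − 1)/22.91 + (6.457 − 1)/3.758 + (4.093 − 1)/0.5821 = 8.254
NF = 10 log₁₀(8.254) = 9.17 dB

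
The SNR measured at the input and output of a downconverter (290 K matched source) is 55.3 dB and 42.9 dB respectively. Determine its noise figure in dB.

NF (dB) = SNR_in(dB) − SNR_out(dB) when the source is at T₀
NF = 55.3 − 42.9 = 12.4 dB

12.4 dB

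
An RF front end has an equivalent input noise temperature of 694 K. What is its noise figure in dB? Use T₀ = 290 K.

F = 1 + T_e/T₀ = 1 + 694/290 = 3.3931
NF = 10 log₁₀(3.3931) = 5.31 dB

5.31 dB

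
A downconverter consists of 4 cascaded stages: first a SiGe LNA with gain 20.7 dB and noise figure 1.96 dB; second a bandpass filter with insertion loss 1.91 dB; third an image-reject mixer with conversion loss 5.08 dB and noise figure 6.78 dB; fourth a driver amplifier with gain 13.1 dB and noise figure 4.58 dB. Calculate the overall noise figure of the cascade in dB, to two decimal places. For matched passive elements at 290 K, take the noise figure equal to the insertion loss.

Convert to linear (a loss of L dB is a gain of −L dB): F_i = 10^(NF_i/10), G_i = 10^(G_i,dB/10)
  Stage 1: F_1 = 10^(1.96/10) = 1.570, G_1 = 10^(20.7/10) = 117.5
  Stage 2: F_2 = 10^(1.91/10) = 1.552, G_2 = 10^(−1.91/10) = 0.6442
  Stage 3: F_3 = 10^(6.78/10) = 4.764, G_3 = 10^(−5.08/10) = 0.3105
  Stage 4: F_4 = 10^(4.58/10) = 2.871, G_4 = 10^(13.1/10) = 20.42
Friis cascade:
  F = 1.570 + (1.552 − 1)/117.5 + (4.764 − 1)/75.68 + (2.871 − 1)/23.50 = 1.704
NF = 10 log₁₀(1.704) = 2.32 dB

2.32 dB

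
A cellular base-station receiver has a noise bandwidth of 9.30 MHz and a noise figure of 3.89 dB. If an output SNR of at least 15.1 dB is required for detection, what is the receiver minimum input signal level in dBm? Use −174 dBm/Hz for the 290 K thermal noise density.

Sensitivity = −174 + 10 log₁₀(B) + NF + SNR_min
= −174 + 69.68 + 3.89 + 15.1
= −85.33 dBm → −85.3 dBm

−85.3 dBm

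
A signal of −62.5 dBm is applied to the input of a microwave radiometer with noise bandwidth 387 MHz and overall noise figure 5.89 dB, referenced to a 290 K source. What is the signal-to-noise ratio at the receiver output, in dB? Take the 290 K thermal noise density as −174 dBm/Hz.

Noise floor: N = −174 + 10 log₁₀(B) + NF
10 log₁₀(3.87×10⁸) = 85.88 dB
N = −174 + 85.88 + 5.89 = −82.23 dBm
SNR = P_sig − N = −62.5 − (−82.23) = 19.73 dB → 19.7 dB

19.7 dB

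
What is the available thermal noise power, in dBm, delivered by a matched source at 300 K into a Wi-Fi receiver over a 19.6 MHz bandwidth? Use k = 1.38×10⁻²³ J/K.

P_n = kTB = 1.38×10⁻²³ × 300 × 1.96×10⁷ = 8.11×10⁻¹⁴ W
In dBm: 10 log₁₀(8.11×10⁻¹⁴ / 10⁻³) = −100.9 dBm

−100.9 dBm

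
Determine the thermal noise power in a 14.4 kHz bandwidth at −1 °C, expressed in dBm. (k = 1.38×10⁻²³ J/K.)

−132.7 dBm

T = −1 °C + 273.15 = 272.15 K
P_n = kTB = 1.38×10⁻²³ × 272.15 × 1.44×10⁴ = 5.41×10⁻¹⁷ W
In dBm: 10 log₁₀(5.41×10⁻¹⁷ / 10⁻³) = −132.7 dBm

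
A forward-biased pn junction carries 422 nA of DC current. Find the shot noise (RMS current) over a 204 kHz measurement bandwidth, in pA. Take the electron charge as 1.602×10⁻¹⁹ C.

166 pA

I_n = √(2qI·B)
2qI·B = 2 × 1.602×10⁻¹⁹ × 4.22×10⁻⁷ × 2.04×10⁵ = 2.76×10⁻²⁰ A²
I_n = √(2.76×10⁻²⁰) = 1.66×10⁻¹⁰ A = 166 pA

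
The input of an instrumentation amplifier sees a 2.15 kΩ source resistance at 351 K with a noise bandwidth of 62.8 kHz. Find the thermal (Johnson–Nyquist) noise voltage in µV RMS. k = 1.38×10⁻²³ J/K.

V_n = √(4kTRB)
4kTRB = 4 × 1.38×10⁻²³ × 351 × 2.15×10³ × 6.28×10⁴ = 2.62×10⁻¹² V²
V_n = √(2.62×10⁻¹²) = 1.62×10⁻⁶ V = 1.62 µV

1.62 µV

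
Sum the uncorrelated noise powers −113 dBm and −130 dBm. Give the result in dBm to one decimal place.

Convert to linear, add, convert back:
P₁ = 5.01×10⁻¹⁵ W, P₂ = 1.00×10⁻¹⁶ W
P_tot = 5.11×10⁻¹⁵ W → 10 log₁₀(P_tot / 10⁻³) = −112.9 dBm

−112.9 dBm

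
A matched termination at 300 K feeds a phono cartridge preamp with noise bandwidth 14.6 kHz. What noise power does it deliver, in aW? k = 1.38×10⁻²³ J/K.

60.4 aW

P_n = kTB = 1.38×10⁻²³ × 300 × 1.46×10⁴ = 6.04×10⁻¹⁷ W = 60.4 aW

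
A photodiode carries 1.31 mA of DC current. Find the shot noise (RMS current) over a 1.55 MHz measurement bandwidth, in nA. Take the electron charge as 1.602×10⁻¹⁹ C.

I_n = √(2qI·B)
2qI·B = 2 × 1.602×10⁻¹⁹ × 1.31×10⁻³ × 1.55×10⁶ = 6.51×10⁻¹⁶ A²
I_n = √(6.51×10⁻¹⁶) = 2.55×10⁻⁸ A = 25.5 nA

25.5 nA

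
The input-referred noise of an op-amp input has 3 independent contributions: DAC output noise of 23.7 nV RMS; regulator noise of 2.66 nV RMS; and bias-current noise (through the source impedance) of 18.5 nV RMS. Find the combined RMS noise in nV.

Uncorrelated sources add in power (mean-square): V_tot = √(ΣV_i²)
V_tot = √[(2.37×10⁻⁸)² + (2.66×10⁻⁹)² + (1.85×10⁻⁸)²] = 3.02×10⁻⁸ V = 30.2 nV

30.2 nV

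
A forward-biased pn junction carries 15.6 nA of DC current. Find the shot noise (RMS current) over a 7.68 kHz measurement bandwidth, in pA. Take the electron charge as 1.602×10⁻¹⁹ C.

I_n = √(2qI·B)
2qI·B = 2 × 1.602×10⁻¹⁹ × 1.56×10⁻⁸ × 7.68×10³ = 3.84×10⁻²³ A²
I_n = √(3.84×10⁻²³) = 6.20×10⁻¹² A = 6.20 pA

6.20 pA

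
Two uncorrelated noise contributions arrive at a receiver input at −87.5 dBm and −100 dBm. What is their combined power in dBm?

−87.3 dBm

Convert to linear, add, convert back:
P₁ = 1.78×10⁻¹² W, P₂ = 1.00×10⁻¹³ W
P_tot = 1.88×10⁻¹² W → 10 log₁₀(P_tot / 10⁻³) = −87.3 dBm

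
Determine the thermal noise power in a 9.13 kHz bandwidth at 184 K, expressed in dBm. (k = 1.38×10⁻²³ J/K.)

−136.3 dBm

P_n = kTB = 1.38×10⁻²³ × 184 × 9.13×10³ = 2.32×10⁻¹⁷ W
In dBm: 10 log₁₀(2.32×10⁻¹⁷ / 10⁻³) = −136.3 dBm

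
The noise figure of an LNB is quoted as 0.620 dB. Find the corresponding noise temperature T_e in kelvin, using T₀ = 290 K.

F = 10^(0.620/10) = 1.15345
T_e = (F − 1)·T₀ = (1.15345 − 1) × 290 = 44.5 K

44.5 K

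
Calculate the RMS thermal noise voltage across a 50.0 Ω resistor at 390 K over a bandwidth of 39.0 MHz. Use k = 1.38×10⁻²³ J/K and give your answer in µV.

V_n = √(4kTRB)
4kTRB = 4 × 1.38×10⁻²³ × 390 × 5.00×10¹ × 3.90×10⁷ = 4.20×10⁻¹¹ V²
V_n = √(4.20×10⁻¹¹) = 6.48×10⁻⁶ V = 6.48 µV

6.48 µV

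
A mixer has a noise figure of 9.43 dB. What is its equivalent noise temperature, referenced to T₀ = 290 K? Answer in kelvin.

F = 10^(9.43/10) = 8.77001
T_e = (F − 1)·T₀ = (8.77001 − 1) × 290 = 2253 K

2253 K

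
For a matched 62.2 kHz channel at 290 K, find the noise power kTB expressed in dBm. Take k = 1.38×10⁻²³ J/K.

−126.0 dBm

P_n = kTB = 1.38×10⁻²³ × 290 × 6.22×10⁴ = 2.49×10⁻¹⁶ W
In dBm: 10 log₁₀(2.49×10⁻¹⁶ / 10⁻³) = −126.0 dBm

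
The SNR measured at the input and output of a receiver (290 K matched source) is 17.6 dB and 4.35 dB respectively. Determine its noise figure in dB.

NF (dB) = SNR_in(dB) − SNR_out(dB) when the source is at T₀
NF = 17.6 − 4.35 = 13.25 dB

13.25 dB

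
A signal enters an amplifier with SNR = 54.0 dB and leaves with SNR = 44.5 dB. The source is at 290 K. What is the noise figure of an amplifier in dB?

NF (dB) = SNR_in(dB) − SNR_out(dB) when the source is at T₀
NF = 54.0 − 44.5 = 9.5 dB

9.5 dB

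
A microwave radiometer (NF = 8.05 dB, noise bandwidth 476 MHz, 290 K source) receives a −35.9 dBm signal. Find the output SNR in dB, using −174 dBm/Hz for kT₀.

Noise floor: N = −174 + 10 log₁₀(B) + NF
10 log₁₀(4.76×10⁸) = 86.78 dB
N = −174 + 86.78 + 8.05 = −79.17 dBm
SNR = P_sig − N = −35.9 − (−79.17) = 43.27 dB → 43.3 dB

43.3 dB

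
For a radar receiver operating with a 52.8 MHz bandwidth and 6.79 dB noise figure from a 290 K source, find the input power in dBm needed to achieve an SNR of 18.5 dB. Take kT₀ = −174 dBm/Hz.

−71.5 dBm

Sensitivity = −174 + 10 log₁₀(B) + NF + SNR_min
= −174 + 77.23 + 6.79 + 18.5
= −71.48 dBm → −71.5 dBm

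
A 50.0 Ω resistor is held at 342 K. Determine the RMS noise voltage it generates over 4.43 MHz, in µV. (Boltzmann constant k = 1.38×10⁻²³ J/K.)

V_n = √(4kTRB)
4kTRB = 4 × 1.38×10⁻²³ × 342 × 5.00×10¹ × 4.43×10⁶ = 4.18×10⁻¹² V²
V_n = √(4.18×10⁻¹²) = 2.04×10⁻⁶ V = 2.04 µV

2.04 µV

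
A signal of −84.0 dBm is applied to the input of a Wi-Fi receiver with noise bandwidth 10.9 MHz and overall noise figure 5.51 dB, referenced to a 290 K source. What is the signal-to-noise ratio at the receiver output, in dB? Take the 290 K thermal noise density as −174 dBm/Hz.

14.1 dB

Noise floor: N = −174 + 10 log₁₀(B) + NF
10 log₁₀(1.09×10⁷) = 70.37 dB
N = −174 + 70.37 + 5.51 = −98.12 dBm
SNR = P_sig − N = −84.0 − (−98.12) = 14.12 dB → 14.1 dB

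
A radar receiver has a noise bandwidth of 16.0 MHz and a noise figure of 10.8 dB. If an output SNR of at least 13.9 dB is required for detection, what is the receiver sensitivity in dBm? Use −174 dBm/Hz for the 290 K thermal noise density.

−77.3 dBm

Sensitivity = −174 + 10 log₁₀(B) + NF + SNR_min
= −174 + 72.04 + 10.8 + 13.9
= −77.26 dBm → −77.3 dBm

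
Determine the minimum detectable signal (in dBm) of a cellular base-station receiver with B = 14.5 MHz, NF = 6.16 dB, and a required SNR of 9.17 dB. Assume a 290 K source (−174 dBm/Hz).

Sensitivity = −174 + 10 log₁₀(B) + NF + SNR_min
= −174 + 71.61 + 6.16 + 9.17
= −87.06 dBm → −87.1 dBm

−87.1 dBm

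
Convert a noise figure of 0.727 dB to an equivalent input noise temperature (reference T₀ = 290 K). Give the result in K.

52.8 K

F = 10^(0.727/10) = 1.18222
T_e = (F − 1)·T₀ = (1.18222 − 1) × 290 = 52.8 K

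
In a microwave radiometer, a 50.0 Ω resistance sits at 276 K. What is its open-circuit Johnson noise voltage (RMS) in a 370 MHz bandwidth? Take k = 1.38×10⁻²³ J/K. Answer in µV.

V_n = √(4kTRB)
4kTRB = 4 × 1.38×10⁻²³ × 276 × 5.00×10¹ × 3.70×10⁸ = 2.82×10⁻¹⁰ V²
V_n = √(2.82×10⁻¹⁰) = 1.68×10⁻⁵ V = 16.8 µV

16.8 µV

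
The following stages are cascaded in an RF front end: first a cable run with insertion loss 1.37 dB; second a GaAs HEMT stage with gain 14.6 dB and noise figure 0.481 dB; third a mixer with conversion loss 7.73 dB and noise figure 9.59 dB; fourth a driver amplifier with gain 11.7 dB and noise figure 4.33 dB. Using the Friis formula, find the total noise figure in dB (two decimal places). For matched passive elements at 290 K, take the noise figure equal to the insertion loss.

Convert to linear (a loss of L dB is a gain of −L dB): F_i = 10^(NF_i/10), G_i = 10^(G_i,dB/10)
  Stage 1: F_1 = 10^(1.37/10) = 1.371, G_1 = 10^(−1.37/10) = 0.7295
  Stage 2: F_2 = 10^(0.481/10) = 1.117, G_2 = 10^(14.6/10) = 28.84
  Stage 3: F_3 = 10^(9.59/10) = 9.099, G_3 = 10^(−7.73/10) = 0.1687
  Stage 4: F_4 = 10^(4.33/10) = 2.710, G_4 = 10^(11.7/10) = 14.79
Friis cascade:
  F = 1.371 + (1.117 − 1)/0.7295 + (9.099 − 1)/21.04 + (2.710 − 1)/3.548 = 2.398
NF = 10 log₁₀(2.398) = 3.80 dB

3.80 dB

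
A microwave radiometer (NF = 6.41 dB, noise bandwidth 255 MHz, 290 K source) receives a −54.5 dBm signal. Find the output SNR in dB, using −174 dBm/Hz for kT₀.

Noise floor: N = −174 + 10 log₁₀(B) + NF
10 log₁₀(2.55×10⁸) = 84.07 dB
N = −174 + 84.07 + 6.41 = −83.52 dBm
SNR = P_sig − N = −54.5 − (−83.52) = 29.02 dB → 29.0 dB

29.0 dB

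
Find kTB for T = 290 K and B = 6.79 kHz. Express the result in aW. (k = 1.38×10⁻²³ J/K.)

27.2 aW

P_n = kTB = 1.38×10⁻²³ × 290 × 6.79×10³ = 2.72×10⁻¹⁷ W = 27.2 aW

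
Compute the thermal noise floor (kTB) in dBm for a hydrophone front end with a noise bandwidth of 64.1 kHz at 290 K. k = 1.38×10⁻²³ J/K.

P_n = kTB = 1.38×10⁻²³ × 290 × 6.41×10⁴ = 2.57×10⁻¹⁶ W
In dBm: 10 log₁₀(2.57×10⁻¹⁶ / 10⁻³) = −125.9 dBm

−125.9 dBm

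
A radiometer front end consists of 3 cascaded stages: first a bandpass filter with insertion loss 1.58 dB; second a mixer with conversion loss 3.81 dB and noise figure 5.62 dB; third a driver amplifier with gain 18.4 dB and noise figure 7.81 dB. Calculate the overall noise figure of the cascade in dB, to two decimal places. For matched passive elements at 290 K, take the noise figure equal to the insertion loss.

13.56 dB

Convert to linear (a loss of L dB is a gain of −L dB): F_i = 10^(NF_i/10), G_i = 10^(G_i,dB/10)
  Stage 1: F_1 = 10^(1.58/10) = 1.439, G_1 = 10^(−1.58/10) = 0.6950
  Stage 2: F_2 = 10^(5.62/10) = 3.648, G_2 = 10^(−3.81/10) = 0.4159
  Stage 3: F_3 = 10^(7.81/10) = 6.039, G_3 = 10^(18.4/10) = 69.18
Friis cascade:
  F = 1.439 + (3.648 − 1)/0.6950 + (6.039 − 1)/0.2891 = 22.68
NF = 10 log₁₀(22.68) = 13.56 dB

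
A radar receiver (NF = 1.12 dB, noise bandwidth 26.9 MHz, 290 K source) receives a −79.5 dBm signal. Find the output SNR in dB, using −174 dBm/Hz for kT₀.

Noise floor: N = −174 + 10 log₁₀(B) + NF
10 log₁₀(2.69×10⁷) = 74.3 dB
N = −174 + 74.3 + 1.12 = −98.58 dBm
SNR = P_sig − N = −79.5 − (−98.58) = 19.08 dB → 19.1 dB

19.1 dB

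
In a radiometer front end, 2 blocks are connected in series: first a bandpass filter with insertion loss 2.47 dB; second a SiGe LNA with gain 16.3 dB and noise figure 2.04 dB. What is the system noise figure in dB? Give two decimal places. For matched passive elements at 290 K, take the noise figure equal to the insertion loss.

Convert to linear (a loss of L dB is a gain of −L dB): F_i = 10^(NF_i/10), G_i = 10^(G_i,dB/10)
  Stage 1: F_1 = 10^(2.47/10) = 1.766, G_1 = 10^(−2.47/10) = 0.5662
  Stage 2: F_2 = 10^(2.04/10) = 1.600, G_2 = 10^(16.3/10) = 42.66
Friis cascade:
  F = 1.766 + (1.600 − 1)/0.5662 = 2.825
NF = 10 log₁₀(2.825) = 4.51 dB

4.51 dB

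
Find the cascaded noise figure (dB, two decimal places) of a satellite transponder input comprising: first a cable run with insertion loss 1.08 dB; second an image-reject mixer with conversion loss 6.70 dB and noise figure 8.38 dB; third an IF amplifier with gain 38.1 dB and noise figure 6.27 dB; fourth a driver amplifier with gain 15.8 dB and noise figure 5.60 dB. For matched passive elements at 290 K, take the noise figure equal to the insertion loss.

Convert to linear (a loss of L dB is a gain of −L dB): F_i = 10^(NF_i/10), G_i = 10^(G_i,dB/10)
  Stage 1: F_1 = 10^(1.08/10) = 1.282, G_1 = 10^(−1.08/10) = 0.7798
  Stage 2: F_2 = 10^(8.38/10) = 6.887, G_2 = 10^(−6.70/10) = 0.2138
  Stage 3: F_3 = 10^(6.27/10) = 4.236, G_3 = 10^(38.1/10) = 6457
  Stage 4: F_4 = 10^(5.60/10) = 3.631, G_4 = 10^(15.8/10) = 38.02
Friis cascade:
  F = 1.282 + (6.887 − 1)/0.7798 + (4.236 − 1)/0.1667 + (3.631 − 1)/1076 = 28.25
NF = 10 log₁₀(28.25) = 14.51 dB

14.51 dB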